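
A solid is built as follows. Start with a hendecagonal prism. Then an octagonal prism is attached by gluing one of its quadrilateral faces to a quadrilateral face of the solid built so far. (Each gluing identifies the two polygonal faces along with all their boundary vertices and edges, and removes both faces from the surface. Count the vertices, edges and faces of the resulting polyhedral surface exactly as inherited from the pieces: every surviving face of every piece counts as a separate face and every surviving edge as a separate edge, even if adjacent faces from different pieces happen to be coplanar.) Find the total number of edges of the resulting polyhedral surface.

53

A hendecagonal prism: V=22, E=33, F=13.
Attach an octagonal prism (V=16, E=24, F=10) along a 4-gon: merge 4 vertices and 4 edges, delete both glued faces → V=34, E=53, F=21.
Check: V − E + F = 34 − 53 + 21 = 2.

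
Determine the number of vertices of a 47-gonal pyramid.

A pyramid on an n-gon base has one n-gon and n triangles: V = 47 + 1 = 48, E = 2·47 = 94, F = 47 + 1 = 48.

48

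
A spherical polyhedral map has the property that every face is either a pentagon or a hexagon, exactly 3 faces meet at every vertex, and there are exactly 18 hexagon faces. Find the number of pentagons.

Let x be the number of pentagons; then F = 18 + x.
Edge–face incidences: 2E = 6·18 + 5·x = 108 + 5x.
Every vertex has degree 3, so 3V = 2E.
Euler: V − E + F = 2 ⇒ (2E)/3 − E + (18 + x) = 2.
Multiply by 6: 2·(2E) − 3·(2E) + 6·(18 + x) = 12, i.e. 108 + 6x − (108 + 5x) = 12.
Collecting terms: x = 12.
Then 2E = 108 + 5·12 = 168, so E = 84, V = 2E/3 = 56, F = 18 + 12 = 30.

12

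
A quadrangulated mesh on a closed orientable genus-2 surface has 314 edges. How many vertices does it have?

χ = 2 − 2·2 = -2, and every face is a square so 4F = 2E.
F = 2E/4 = 157. Then V = -2 + E − F = -2 + 314 − 157 = 155.

155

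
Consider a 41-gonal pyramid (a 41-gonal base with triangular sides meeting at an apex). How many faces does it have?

A pyramid on an n-gon base has one n-gon and n triangles: V = 41 + 1 = 42, E = 2·41 = 82, F = 41 + 1 = 42.

42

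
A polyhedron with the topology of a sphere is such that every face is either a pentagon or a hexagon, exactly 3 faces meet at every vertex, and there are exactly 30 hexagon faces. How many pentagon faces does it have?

12

Let x be the number of pentagons; then F = 30 + x.
Edge–face incidences: 2E = 6·30 + 5·x = 180 + 5x.
Every vertex has degree 3, so 3V = 2E.
Euler: V − E + F = 2 ⇒ (2E)/3 − E + (30 + x) = 2.
Multiply by 6: 2·(2E) − 3·(2E) + 6·(30 + x) = 12, i.e. 180 + 6x − (180 + 5x) = 12.
Collecting terms: x = 12.
Then 2E = 180 + 5·12 = 240, so E = 120, V = 2E/3 = 80, F = 30 + 12 = 42.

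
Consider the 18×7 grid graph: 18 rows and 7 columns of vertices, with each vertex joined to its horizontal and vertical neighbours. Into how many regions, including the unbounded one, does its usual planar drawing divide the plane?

The grid has V = 18·7 = 126 vertices and E = 18·6 + 7·17 = 227 edges.
F = 2 − V + E = 2 − 126 + 227 = 103.

103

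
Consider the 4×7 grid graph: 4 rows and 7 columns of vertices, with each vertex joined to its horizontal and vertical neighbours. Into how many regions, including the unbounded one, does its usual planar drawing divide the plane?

19

The grid has V = 4·7 = 28 vertices and E = 4·6 + 7·3 = 45 edges.
F = 2 − V + E = 2 − 28 + 45 = 19.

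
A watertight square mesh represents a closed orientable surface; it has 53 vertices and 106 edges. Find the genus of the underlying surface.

Every face is a square and each edge borders two faces, so 4F = 2·106, giving F = 53.
χ = V − E + F = 53 − 106 + 53 = 0.
For a closed orientable surface χ = 2 − 2g, so g = (2 − (0))/2 = 1.

1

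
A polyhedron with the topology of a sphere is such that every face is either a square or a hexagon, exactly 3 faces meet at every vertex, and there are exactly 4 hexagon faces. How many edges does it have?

24

Let x be the number of squares; then F = 4 + x.
Edge–face incidences: 2E = 6·4 + 4·x = 24 + 4x.
Every vertex has degree 3, so 3V = 2E.
Euler: V − E + F = 2 ⇒ (2E)/3 − E + (4 + x) = 2.
Multiply by 6: 2·(2E) − 3·(2E) + 6·(4 + x) = 12, i.e. 24 + 6x − (24 + 4x) = 12.
Collecting terms: 2x = 12, so x = 6.
Then 2E = 24 + 4·6 = 48, so E = 24, V = 2E/3 = 16, F = 4 + 6 = 10.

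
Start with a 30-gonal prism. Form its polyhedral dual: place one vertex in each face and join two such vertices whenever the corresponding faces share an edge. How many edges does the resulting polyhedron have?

90

The base solid has V = 60, E = 90, F = 32.
The dual swaps V and F and preserves E: V′ = F = 32, E′ = E = 90, F′ = V = 60.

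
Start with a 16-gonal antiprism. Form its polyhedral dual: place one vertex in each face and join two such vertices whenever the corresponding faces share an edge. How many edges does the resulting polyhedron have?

The base solid has V = 32, E = 64, F = 34.
The dual swaps V and F and preserves E: V′ = F = 34, E′ = E = 64, F′ = V = 32.

64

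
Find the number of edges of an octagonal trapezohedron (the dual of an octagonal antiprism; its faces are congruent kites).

The n-trapezohedron (dual of the n-antiprism) has V = 2·8 + 2 = 18, E = 4·8 = 32, F = 2·8 = 16.

32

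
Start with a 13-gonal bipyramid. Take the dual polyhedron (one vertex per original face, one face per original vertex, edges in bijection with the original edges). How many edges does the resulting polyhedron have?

39

The base solid has V = 15, E = 39, F = 26.
The dual swaps V and F and preserves E: V′ = F = 26, E′ = E = 39, F′ = V = 15.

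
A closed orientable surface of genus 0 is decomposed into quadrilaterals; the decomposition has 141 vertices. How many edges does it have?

χ = 2 − 2·0 = 2, and every face is a square so 4F = 2E.
V − E + F = 2 with E = 4F/2 gives 141 − (4/2 − 1)·F = 2, so F = 139 and E = 278.

278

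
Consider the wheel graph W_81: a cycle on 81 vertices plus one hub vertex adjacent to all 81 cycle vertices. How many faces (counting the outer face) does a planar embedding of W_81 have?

82

W_81 has V = 81 + 1 = 82 vertices and E = 2·81 = 162 edges.
By Euler's formula F = 2 − V + E = 2 − 82 + 162 = 82.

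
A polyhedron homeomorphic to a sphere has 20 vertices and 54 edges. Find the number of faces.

36

Here V − E + F = 2.
F = 2 − V + E = 2 − 20 + 54 = 36.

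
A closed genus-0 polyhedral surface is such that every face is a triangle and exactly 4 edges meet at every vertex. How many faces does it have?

8

Each face has 3 edges and each edge borders two faces, so 2E = 3F.
Each vertex has degree 4, so 4V = 2E and hence V = 3F/4.
Euler: V − E + F = 2 ⇒ (3F/4) − (3F/2) + F = 2.
Multiply by 8: (6 − 12 + 8)F = 16, i.e. 2F = 16.
So F = 8, E = 3·8/2 = 12, V = 3·8/4 = 6.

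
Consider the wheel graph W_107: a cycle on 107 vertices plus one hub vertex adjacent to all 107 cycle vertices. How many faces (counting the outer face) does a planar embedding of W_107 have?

W_107 has V = 107 + 1 = 108 vertices and E = 2·107 = 214 edges.
By Euler's formula F = 2 − V + E = 2 − 108 + 214 = 108.

108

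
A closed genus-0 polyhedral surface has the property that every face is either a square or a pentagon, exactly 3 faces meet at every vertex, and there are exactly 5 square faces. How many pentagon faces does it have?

2

Let x be the number of pentagons; then F = 5 + x.
Edge–face incidences: 2E = 4·5 + 5·x = 20 + 5x.
Every vertex has degree 3, so 3V = 2E.
Euler: V − E + F = 2 ⇒ (2E)/3 − E + (5 + x) = 2.
Multiply by 6: 2·(2E) − 3·(2E) + 6·(5 + x) = 12, i.e. 30 + 6x − (20 + 5x) = 12.
Collecting terms: x + 10 = 12, so x = 2.
Then 2E = 20 + 5·2 = 30, so E = 15, V = 2E/3 = 10, F = 5 + 2 = 7.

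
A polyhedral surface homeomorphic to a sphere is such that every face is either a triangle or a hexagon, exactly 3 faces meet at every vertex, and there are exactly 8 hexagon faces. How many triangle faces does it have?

4

Let x be the number of triangles; then F = 8 + x.
Edge–face incidences: 2E = 6·8 + 3·x = 48 + 3x.
Every vertex has degree 3, so 3V = 2E.
Euler: V − E + F = 2 ⇒ (2E)/3 − E + (8 + x) = 2.
Multiply by 6: 2·(2E) − 3·(2E) + 6·(8 + x) = 12, i.e. 48 + 6x − (48 + 3x) = 12.
Collecting terms: 3x = 12, so x = 4.
Then 2E = 48 + 3·4 = 60, so E = 30, V = 2E/3 = 20, F = 8 + 4 = 12.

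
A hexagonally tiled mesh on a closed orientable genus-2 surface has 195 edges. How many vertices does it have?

128

χ = 2 − 2·2 = -2, and every face is a hexagon so 6F = 2E.
F = 2E/6 = 65. Then V = -2 + E − F = -2 + 195 − 65 = 128.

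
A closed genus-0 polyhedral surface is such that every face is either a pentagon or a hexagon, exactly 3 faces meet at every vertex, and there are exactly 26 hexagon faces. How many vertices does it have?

Let x be the number of pentagons; then F = 26 + x.
Edge–face incidences: 2E = 6·26 + 5·x = 156 + 5x.
Every vertex has degree 3, so 3V = 2E.
Euler: V − E + F = 2 ⇒ (2E)/3 − E + (26 + x) = 2.
Multiply by 6: 2·(2E) − 3·(2E) + 6·(26 + x) = 12, i.e. 156 + 6x − (156 + 5x) = 12.
Collecting terms: x = 12.
Then 2E = 156 + 5·12 = 216, so E = 108, V = 2E/3 = 72, F = 26 + 12 = 38.

72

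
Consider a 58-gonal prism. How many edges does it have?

174

A prism on an n-gon has two n-gon bases and n rectangular sides: V = 2·58 = 116, E = 3·58 = 174, F = 58 + 2 = 60.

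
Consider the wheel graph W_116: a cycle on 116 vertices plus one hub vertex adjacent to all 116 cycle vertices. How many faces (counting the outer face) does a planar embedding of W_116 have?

117

W_116 has V = 116 + 1 = 117 vertices and E = 2·116 = 232 edges.
By Euler's formula F = 2 − V + E = 2 − 117 + 232 = 117.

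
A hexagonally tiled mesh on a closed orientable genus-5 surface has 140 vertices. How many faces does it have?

74

χ = 2 − 2·5 = -8, and every face is a hexagon so 6F = 2E.
V − E + F = -8 with E = 6F/2 gives 140 − (6/2 − 1)·F = -8, so F = 74 and E = 222.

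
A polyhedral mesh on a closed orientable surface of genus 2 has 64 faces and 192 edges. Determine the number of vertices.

For a closed orientable surface of genus 2, χ = 2 − 2·2 = -2.
V = -2 + E − F = -2 + 192 − 64 = 126.

126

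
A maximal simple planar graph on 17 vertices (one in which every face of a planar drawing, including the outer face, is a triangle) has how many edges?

In a plane triangulation 3F = 2E and V − E + F = 2, so E = 3V − 6 = 3·17 − 6 = 45.

45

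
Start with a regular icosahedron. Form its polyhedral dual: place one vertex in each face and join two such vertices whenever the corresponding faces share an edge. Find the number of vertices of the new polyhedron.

20

The base solid has V = 12, E = 30, F = 20.
The dual swaps V and F and preserves E: V′ = F = 20, E′ = E = 30, F′ = V = 12.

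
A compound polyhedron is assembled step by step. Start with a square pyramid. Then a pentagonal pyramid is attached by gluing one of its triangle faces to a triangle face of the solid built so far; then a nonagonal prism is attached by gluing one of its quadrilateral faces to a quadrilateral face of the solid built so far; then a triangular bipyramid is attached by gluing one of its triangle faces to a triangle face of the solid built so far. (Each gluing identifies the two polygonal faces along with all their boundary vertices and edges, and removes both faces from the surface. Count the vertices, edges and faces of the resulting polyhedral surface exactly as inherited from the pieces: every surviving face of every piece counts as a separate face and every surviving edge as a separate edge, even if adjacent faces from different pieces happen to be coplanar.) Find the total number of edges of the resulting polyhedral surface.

44

A square pyramid: V=5, E=8, F=5.
Attach a pentagonal pyramid (V=6, E=10, F=6) along a 3-gon: merge 3 vertices and 3 edges, delete both glued faces → V=8, E=15, F=9.
Attach a nonagonal prism (V=18, E=27, F=11) along a 4-gon: merge 4 vertices and 4 edges, delete both glued faces → V=22, E=38, F=18.
Attach a triangular bipyramid (V=5, E=9, F=6) along a 3-gon: merge 3 vertices and 3 edges, delete both glued faces → V=24, E=44, F=22.
Check: V − E + F = 24 − 44 + 22 = 2.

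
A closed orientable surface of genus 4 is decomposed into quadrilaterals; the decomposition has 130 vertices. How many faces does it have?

136

χ = 2 − 2·4 = -6, and every face is a square so 4F = 2E.
V − E + F = -6 with E = 4F/2 gives 130 − (4/2 − 1)·F = -6, so F = 136 and E = 272.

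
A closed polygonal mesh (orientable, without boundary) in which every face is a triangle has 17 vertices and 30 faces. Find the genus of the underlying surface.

Every face is a triangle, so 2E = 3·30 = 90, giving E = 45.
χ = V − E + F = 17 − 45 + 30 = 2.
For a closed orientable surface χ = 2 − 2g, so g = (2 − (2))/2 = 0.

0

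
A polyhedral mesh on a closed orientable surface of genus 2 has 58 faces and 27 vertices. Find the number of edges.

For a closed orientable surface of genus 2, χ = 2 − 2·2 = -2.
E = V + F − (-2) = 27 + 58 − (-2) = 87.

87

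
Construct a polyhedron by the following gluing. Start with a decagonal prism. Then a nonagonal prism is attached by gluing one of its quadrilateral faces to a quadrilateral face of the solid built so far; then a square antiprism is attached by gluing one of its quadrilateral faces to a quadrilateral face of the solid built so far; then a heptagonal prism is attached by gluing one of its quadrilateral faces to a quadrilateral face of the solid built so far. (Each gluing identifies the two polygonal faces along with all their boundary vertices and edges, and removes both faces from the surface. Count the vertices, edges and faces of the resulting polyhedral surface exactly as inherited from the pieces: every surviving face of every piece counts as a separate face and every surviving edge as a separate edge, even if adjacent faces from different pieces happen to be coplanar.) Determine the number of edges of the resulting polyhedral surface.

A decagonal prism: V=20, E=30, F=12.
Attach a nonagonal prism (V=18, E=27, F=11) along a 4-gon: merge 4 vertices and 4 edges, delete both glued faces → V=34, E=53, F=21.
Attach a square antiprism (V=8, E=16, F=10) along a 4-gon: merge 4 vertices and 4 edges, delete both glued faces → V=38, E=65, F=29.
Attach a heptagonal prism (V=14, E=21, F=9) along a 4-gon: merge 4 vertices and 4 edges, delete both glued faces → V=48, E=82, F=36.
Check: V − E + F = 48 − 82 + 36 = 2.

82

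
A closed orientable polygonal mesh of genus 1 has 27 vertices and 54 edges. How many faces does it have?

27

For a closed orientable surface of genus 1, χ = 2 − 2·1 = 0.
F = 0 − V + E = 0 − 27 + 54 = 27.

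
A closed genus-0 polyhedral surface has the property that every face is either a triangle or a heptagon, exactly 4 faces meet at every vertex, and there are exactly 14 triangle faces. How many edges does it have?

Let x be the number of heptagons; then F = 14 + x.
Edge–face incidences: 2E = 3·14 + 7·x = 42 + 7x.
Every vertex has degree 4, so 4V = 2E.
Euler: V − E + F = 2 ⇒ (2E)/4 − E + (14 + x) = 2.
Multiply by 8: 2·(2E) − 4·(2E) + 8·(14 + x) = 16, i.e. 112 + 8x − 2·(42 + 7x) = 16.
Collecting terms: −6x + 28 = 16, so −6x = −12, so x = 2.
Then 2E = 42 + 7·2 = 56, so E = 28, V = 2E/4 = 14, F = 14 + 2 = 16.

28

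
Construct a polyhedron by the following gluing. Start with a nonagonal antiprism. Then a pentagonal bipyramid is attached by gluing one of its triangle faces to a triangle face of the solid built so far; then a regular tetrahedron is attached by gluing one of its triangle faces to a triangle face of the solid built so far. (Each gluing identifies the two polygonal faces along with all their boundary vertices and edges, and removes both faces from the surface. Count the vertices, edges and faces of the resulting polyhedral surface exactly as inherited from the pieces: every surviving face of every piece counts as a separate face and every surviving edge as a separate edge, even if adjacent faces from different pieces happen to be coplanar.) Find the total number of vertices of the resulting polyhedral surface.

23

A nonagonal antiprism: V=18, E=36, F=20.
Attach a pentagonal bipyramid (V=7, E=15, F=10) along a 3-gon: merge 3 vertices and 3 edges, delete both glued faces → V=22, E=48, F=28.
Attach a regular tetrahedron (V=4, E=6, F=4) along a 3-gon: merge 3 vertices and 3 edges, delete both glued faces → V=23, E=51, F=30.
Check: V − E + F = 23 − 51 + 30 = 2.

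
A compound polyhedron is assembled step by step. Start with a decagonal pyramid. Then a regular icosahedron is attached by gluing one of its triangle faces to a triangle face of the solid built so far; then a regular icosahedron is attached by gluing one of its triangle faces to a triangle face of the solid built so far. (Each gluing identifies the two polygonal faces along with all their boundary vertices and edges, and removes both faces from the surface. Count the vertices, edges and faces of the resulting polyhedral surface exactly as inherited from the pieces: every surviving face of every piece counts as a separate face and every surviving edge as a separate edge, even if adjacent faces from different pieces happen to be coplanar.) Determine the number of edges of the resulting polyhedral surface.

A decagonal pyramid: V=11, E=20, F=11.
Attach a regular icosahedron (V=12, E=30, F=20) along a 3-gon: merge 3 vertices and 3 edges, delete both glued faces → V=20, E=47, F=29.
Attach a regular icosahedron (V=12, E=30, F=20) along a 3-gon: merge 3 vertices and 3 edges, delete both glued faces → V=29, E=74, F=47.
Check: V − E + F = 29 − 74 + 47 = 2.

74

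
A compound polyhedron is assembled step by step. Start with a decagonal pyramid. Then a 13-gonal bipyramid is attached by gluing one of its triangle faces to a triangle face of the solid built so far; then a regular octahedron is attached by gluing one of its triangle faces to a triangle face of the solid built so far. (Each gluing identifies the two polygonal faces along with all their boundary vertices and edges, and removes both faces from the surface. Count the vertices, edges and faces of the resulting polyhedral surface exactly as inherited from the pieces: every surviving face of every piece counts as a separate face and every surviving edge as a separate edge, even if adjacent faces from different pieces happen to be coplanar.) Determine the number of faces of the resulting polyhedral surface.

41

A decagonal pyramid: V=11, E=20, F=11.
Attach a 13-gonal bipyramid (V=15, E=39, F=26) along a 3-gon: merge 3 vertices and 3 edges, delete both glued faces → V=23, E=56, F=35.
Attach a regular octahedron (V=6, E=12, F=8) along a 3-gon: merge 3 vertices and 3 edges, delete both glued faces → V=26, E=65, F=41.
Check: V − E + F = 26 − 65 + 41 = 2.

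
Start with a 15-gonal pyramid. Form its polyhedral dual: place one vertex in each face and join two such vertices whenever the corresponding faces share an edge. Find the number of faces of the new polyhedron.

16

The base solid has V = 16, E = 30, F = 16.
The dual swaps V and F and preserves E: V′ = F = 16, E′ = E = 30, F′ = V = 16.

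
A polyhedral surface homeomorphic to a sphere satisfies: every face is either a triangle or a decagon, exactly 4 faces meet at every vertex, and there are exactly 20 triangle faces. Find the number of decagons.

Let x be the number of decagons; then F = 20 + x.
Edge–face incidences: 2E = 3·20 + 10·x = 60 + 10x.
Every vertex has degree 4, so 4V = 2E.
Euler: V − E + F = 2 ⇒ (2E)/4 − E + (20 + x) = 2.
Multiply by 8: 2·(2E) − 4·(2E) + 8·(20 + x) = 16, i.e. 160 + 8x − 2·(60 + 10x) = 16.
Collecting terms: −12x + 40 = 16, so −12x = −24, so x = 2.
Then 2E = 60 + 10·2 = 80, so E = 40, V = 2E/4 = 20, F = 20 + 2 = 22.

2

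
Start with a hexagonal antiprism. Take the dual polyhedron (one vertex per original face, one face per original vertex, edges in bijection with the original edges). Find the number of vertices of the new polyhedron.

14

The base solid has V = 12, E = 24, F = 14.
The dual swaps V and F and preserves E: V′ = F = 14, E′ = E = 24, F′ = V = 12.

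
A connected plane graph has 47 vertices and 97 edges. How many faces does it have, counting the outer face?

Euler's formula for a connected plane graph: V − E + F = 2, so F = 2 − 47 + 97 = 52.

52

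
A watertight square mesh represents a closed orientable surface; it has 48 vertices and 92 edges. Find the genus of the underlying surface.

Every face is a square and each edge borders two faces, so 4F = 2·92, giving F = 46.
χ = V − E + F = 48 − 92 + 46 = 2.
For a closed orientable surface χ = 2 − 2g, so g = (2 − (2))/2 = 0.

0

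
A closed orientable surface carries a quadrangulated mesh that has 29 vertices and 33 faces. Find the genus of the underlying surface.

Every face is a square, so 2E = 4·33 = 132, giving E = 66.
χ = V − E + F = 29 − 66 + 33 = -4.
For a closed orientable surface χ = 2 − 2g, so g = (2 − (-4))/2 = 3.

3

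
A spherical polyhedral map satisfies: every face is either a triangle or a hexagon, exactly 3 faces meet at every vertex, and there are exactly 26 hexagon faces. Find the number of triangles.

4

Let x be the number of triangles; then F = 26 + x.
Edge–face incidences: 2E = 6·26 + 3·x = 156 + 3x.
Every vertex has degree 3, so 3V = 2E.
Euler: V − E + F = 2 ⇒ (2E)/3 − E + (26 + x) = 2.
Multiply by 6: 2·(2E) − 3·(2E) + 6·(26 + x) = 12, i.e. 156 + 6x − (156 + 3x) = 12.
Collecting terms: 3x = 12, so x = 4.
Then 2E = 156 + 3·4 = 168, so E = 84, V = 2E/3 = 56, F = 26 + 4 = 30.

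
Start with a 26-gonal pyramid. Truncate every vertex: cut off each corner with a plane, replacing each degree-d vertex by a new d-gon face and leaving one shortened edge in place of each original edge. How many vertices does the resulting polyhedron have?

The base solid has V = 27, E = 52, F = 27.
Truncation replaces each original edge-end by a new vertex, so V′ = 2E = 104.
Each original edge survives, and each old vertex of degree d contributes d new edges; summing degrees gives Σd = 2E, so E′ = E + 2E = 3E = 156.
Each original face survives and each original vertex becomes one new face: F′ = F + V = 54.

104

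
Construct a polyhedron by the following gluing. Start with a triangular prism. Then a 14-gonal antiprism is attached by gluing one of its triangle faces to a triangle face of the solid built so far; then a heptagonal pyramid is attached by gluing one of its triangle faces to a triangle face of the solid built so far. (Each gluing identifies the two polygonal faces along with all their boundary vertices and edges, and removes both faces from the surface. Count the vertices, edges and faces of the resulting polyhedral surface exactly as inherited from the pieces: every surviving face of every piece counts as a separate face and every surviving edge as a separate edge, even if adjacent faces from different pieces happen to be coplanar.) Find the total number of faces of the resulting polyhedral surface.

39

A triangular prism: V=6, E=9, F=5.
Attach a 14-gonal antiprism (V=28, E=56, F=30) along a 3-gon: merge 3 vertices and 3 edges, delete both glued faces → V=31, E=62, F=33.
Attach a heptagonal pyramid (V=8, E=14, F=8) along a 3-gon: merge 3 vertices and 3 edges, delete both glued faces → V=36, E=73, F=39.
Check: V − E + F = 36 − 73 + 39 = 2.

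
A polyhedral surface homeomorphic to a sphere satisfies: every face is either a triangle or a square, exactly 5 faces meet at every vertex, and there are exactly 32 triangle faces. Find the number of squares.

Let x be the number of squares; then F = 32 + x.
Edge–face incidences: 2E = 3·32 + 4·x = 96 + 4x.
Every vertex has degree 5, so 5V = 2E.
Euler: V − E + F = 2 ⇒ (2E)/5 − E + (32 + x) = 2.
Multiply by 10: 2·(2E) − 5·(2E) + 10·(32 + x) = 20, i.e. 320 + 10x − 3·(96 + 4x) = 20.
Collecting terms: −2x + 32 = 20, so −2x = −12, so x = 6.
Then 2E = 96 + 4·6 = 120, so E = 60, V = 2E/5 = 24, F = 32 + 6 = 38.

6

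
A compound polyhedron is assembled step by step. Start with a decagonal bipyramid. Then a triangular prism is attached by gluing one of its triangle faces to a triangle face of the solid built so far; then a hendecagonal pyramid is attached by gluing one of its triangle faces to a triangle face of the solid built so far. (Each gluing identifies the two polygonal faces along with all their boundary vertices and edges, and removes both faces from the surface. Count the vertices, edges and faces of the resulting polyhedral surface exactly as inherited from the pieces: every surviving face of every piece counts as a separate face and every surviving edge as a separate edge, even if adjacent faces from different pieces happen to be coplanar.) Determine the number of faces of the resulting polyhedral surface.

A decagonal bipyramid: V=12, E=30, F=20.
Attach a triangular prism (V=6, E=9, F=5) along a 3-gon: merge 3 vertices and 3 edges, delete both glued faces → V=15, E=36, F=23.
Attach a hendecagonal pyramid (V=12, E=22, F=12) along a 3-gon: merge 3 vertices and 3 edges, delete both glued faces → V=24, E=55, F=33.
Check: V − E + F = 24 − 55 + 33 = 2.

33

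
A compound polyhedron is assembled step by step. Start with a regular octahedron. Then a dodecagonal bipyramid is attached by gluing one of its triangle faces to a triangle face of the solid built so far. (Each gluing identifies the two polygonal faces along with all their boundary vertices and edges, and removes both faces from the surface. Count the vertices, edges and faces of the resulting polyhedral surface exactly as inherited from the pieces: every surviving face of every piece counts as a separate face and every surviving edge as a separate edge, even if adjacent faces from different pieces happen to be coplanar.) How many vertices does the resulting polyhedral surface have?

A regular octahedron: V=6, E=12, F=8.
Attach a dodecagonal bipyramid (V=14, E=36, F=24) along a 3-gon: merge 3 vertices and 3 edges, delete both glued faces → V=17, E=45, F=30.
Check: V − E + F = 17 − 45 + 30 = 2.

17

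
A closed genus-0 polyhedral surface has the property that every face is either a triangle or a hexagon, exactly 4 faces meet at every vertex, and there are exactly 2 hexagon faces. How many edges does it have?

Let x be the number of triangles; then F = 2 + x.
Edge–face incidences: 2E = 6·2 + 3·x = 12 + 3x.
Every vertex has degree 4, so 4V = 2E.
Euler: V − E + F = 2 ⇒ (2E)/4 − E + (2 + x) = 2.
Multiply by 8: 2·(2E) − 4·(2E) + 8·(2 + x) = 16, i.e. 16 + 8x − 2·(12 + 3x) = 16.
Collecting terms: 2x − 8 = 16, so 2x = 24, so x = 12.
Then 2E = 12 + 3·12 = 48, so E = 24, V = 2E/4 = 12, F = 2 + 12 = 14.

24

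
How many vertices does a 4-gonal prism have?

A prism on an n-gon has two n-gon bases and n rectangular sides: V = 2·4 = 8, E = 3·4 = 12, F = 4 + 2 = 6.

8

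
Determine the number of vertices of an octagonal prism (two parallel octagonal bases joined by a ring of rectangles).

A prism on an n-gon has two n-gon bases and n rectangular sides: V = 2·8 = 16, E = 3·8 = 24, F = 8 + 2 = 10.

16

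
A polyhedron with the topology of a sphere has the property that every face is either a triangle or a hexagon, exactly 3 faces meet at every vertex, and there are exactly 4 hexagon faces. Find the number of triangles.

4

Let x be the number of triangles; then F = 4 + x.
Edge–face incidences: 2E = 6·4 + 3·x = 24 + 3x.
Every vertex has degree 3, so 3V = 2E.
Euler: V − E + F = 2 ⇒ (2E)/3 − E + (4 + x) = 2.
Multiply by 6: 2·(2E) − 3·(2E) + 6·(4 + x) = 12, i.e. 24 + 6x − (24 + 3x) = 12.
Collecting terms: 3x = 12, so x = 4.
Then 2E = 24 + 3·4 = 36, so E = 18, V = 2E/3 = 12, F = 4 + 4 = 8.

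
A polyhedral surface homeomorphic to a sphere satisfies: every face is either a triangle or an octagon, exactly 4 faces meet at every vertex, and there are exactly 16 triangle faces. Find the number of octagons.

2

Let x be the number of octagons; then F = 16 + x.
Edge–face incidences: 2E = 3·16 + 8·x = 48 + 8x.
Every vertex has degree 4, so 4V = 2E.
Euler: V − E + F = 2 ⇒ (2E)/4 − E + (16 + x) = 2.
Multiply by 8: 2·(2E) − 4·(2E) + 8·(16 + x) = 16, i.e. 128 + 8x − 2·(48 + 8x) = 16.
Collecting terms: −8x + 32 = 16, so −8x = −16, so x = 2.
Then 2E = 48 + 8·2 = 64, so E = 32, V = 2E/4 = 16, F = 16 + 2 = 18.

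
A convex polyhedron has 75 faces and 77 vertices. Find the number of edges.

150

Here V − E + F = 2.
E = V + F − (2) = 77 + 75 − (2) = 150.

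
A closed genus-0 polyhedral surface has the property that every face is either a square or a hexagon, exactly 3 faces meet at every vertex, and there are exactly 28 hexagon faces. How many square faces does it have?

6

Let x be the number of squares; then F = 28 + x.
Edge–face incidences: 2E = 6·28 + 4·x = 168 + 4x.
Every vertex has degree 3, so 3V = 2E.
Euler: V − E + F = 2 ⇒ (2E)/3 − E + (28 + x) = 2.
Multiply by 6: 2·(2E) − 3·(2E) + 6·(28 + x) = 12, i.e. 168 + 6x − (168 + 4x) = 12.
Collecting terms: 2x = 12, so x = 6.
Then 2E = 168 + 4·6 = 192, so E = 96, V = 2E/3 = 64, F = 28 + 6 = 34.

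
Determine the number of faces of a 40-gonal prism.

42

A prism on an n-gon has two n-gon bases and n rectangular sides: V = 2·40 = 80, E = 3·40 = 120, F = 40 + 2 = 42.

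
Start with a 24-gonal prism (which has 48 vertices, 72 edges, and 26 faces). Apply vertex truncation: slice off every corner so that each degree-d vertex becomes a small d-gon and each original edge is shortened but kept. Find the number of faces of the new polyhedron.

74

Truncation replaces each original edge-end by a new vertex, so V′ = 2E = 144.
Each original edge survives, and each old vertex of degree d contributes d new edges; summing degrees gives Σd = 2E, so E′ = E + 2E = 3E = 216.
Each original face survives and each original vertex becomes one new face: F′ = F + V = 74.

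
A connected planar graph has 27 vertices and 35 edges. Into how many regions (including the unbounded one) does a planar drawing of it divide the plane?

10

Euler's formula for a connected plane graph: V − E + F = 2, so F = 2 − 27 + 35 = 10.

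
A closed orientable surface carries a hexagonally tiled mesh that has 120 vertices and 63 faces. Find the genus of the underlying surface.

4

Every face is a hexagon, so 2E = 6·63 = 378, giving E = 189.
χ = V − E + F = 120 − 189 + 63 = -6.
For a closed orientable surface χ = 2 − 2g, so g = (2 − (-6))/2 = 4.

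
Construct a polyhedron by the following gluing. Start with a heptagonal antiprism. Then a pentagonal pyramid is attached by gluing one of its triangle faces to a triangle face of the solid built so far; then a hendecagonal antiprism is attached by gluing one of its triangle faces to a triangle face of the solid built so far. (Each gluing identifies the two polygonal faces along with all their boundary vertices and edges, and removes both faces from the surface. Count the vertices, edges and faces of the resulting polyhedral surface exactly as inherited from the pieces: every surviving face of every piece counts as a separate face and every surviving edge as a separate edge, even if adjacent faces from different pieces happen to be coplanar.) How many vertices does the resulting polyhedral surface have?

A heptagonal antiprism: V=14, E=28, F=16.
Attach a pentagonal pyramid (V=6, E=10, F=6) along a 3-gon: merge 3 vertices and 3 edges, delete both glued faces → V=17, E=35, F=20.
Attach a hendecagonal antiprism (V=22, E=44, F=24) along a 3-gon: merge 3 vertices and 3 edges, delete both glued faces → V=36, E=76, F=42.
Check: V − E + F = 36 − 76 + 42 = 2.

36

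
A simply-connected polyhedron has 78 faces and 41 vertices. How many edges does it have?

Here V − E + F = 2.
E = V + F − (2) = 41 + 78 − (2) = 117.

117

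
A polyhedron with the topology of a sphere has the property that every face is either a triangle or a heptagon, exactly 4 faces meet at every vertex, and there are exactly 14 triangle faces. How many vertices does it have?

14

Let x be the number of heptagons; then F = 14 + x.
Edge–face incidences: 2E = 3·14 + 7·x = 42 + 7x.
Every vertex has degree 4, so 4V = 2E.
Euler: V − E + F = 2 ⇒ (2E)/4 − E + (14 + x) = 2.
Multiply by 8: 2·(2E) − 4·(2E) + 8·(14 + x) = 16, i.e. 112 + 8x − 2·(42 + 7x) = 16.
Collecting terms: −6x + 28 = 16, so −6x = −12, so x = 2.
Then 2E = 42 + 7·2 = 56, so E = 28, V = 2E/4 = 14, F = 14 + 2 = 16.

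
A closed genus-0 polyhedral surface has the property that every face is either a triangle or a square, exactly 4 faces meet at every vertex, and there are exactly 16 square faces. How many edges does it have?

44

Let x be the number of triangles; then F = 16 + x.
Edge–face incidences: 2E = 4·16 + 3·x = 64 + 3x.
Every vertex has degree 4, so 4V = 2E.
Euler: V − E + F = 2 ⇒ (2E)/4 − E + (16 + x) = 2.
Multiply by 8: 2·(2E) − 4·(2E) + 8·(16 + x) = 16, i.e. 128 + 8x − 2·(64 + 3x) = 16.
Collecting terms: 2x = 16, so x = 8.
Then 2E = 64 + 3·8 = 88, so E = 44, V = 2E/4 = 22, F = 16 + 8 = 24.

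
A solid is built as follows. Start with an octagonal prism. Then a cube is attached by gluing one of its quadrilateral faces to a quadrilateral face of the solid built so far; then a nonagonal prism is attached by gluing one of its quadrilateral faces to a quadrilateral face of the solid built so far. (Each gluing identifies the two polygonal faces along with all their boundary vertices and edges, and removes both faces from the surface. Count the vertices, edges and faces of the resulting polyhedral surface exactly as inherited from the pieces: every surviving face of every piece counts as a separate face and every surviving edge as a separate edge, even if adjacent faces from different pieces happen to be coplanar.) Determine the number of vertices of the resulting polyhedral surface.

34

An octagonal prism: V=16, E=24, F=10.
Attach a cube (V=8, E=12, F=6) along a 4-gon: merge 4 vertices and 4 edges, delete both glued faces → V=20, E=32, F=14.
Attach a nonagonal prism (V=18, E=27, F=11) along a 4-gon: merge 4 vertices and 4 edges, delete both glued faces → V=34, E=55, F=23.
Check: V − E + F = 34 − 55 + 23 = 2.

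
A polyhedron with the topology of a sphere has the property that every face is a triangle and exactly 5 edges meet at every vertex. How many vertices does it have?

12

Each face has 3 edges and each edge borders two faces, so 2E = 3F.
Each vertex has degree 5, so 5V = 2E and hence V = 3F/5.
Euler: V − E + F = 2 ⇒ (3F/5) − (3F/2) + F = 2.
Multiply by 10: (6 − 15 + 10)F = 20, i.e. 1F = 20.
So F = 20, E = 3·20/2 = 30, V = 3·20/5 = 12.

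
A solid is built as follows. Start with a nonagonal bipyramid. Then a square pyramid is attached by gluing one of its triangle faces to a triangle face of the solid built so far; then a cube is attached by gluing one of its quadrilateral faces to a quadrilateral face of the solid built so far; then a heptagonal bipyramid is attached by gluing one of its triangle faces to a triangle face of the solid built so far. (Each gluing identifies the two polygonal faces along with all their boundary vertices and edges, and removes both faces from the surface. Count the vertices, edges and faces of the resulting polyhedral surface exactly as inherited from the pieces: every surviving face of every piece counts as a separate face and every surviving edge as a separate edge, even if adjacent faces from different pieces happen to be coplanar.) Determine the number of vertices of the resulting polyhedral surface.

23

A nonagonal bipyramid: V=11, E=27, F=18.
Attach a square pyramid (V=5, E=8, F=5) along a 3-gon: merge 3 vertices and 3 edges, delete both glued faces → V=13, E=32, F=21.
Attach a cube (V=8, E=12, F=6) along a 4-gon: merge 4 vertices and 4 edges, delete both glued faces → V=17, E=40, F=25.
Attach a heptagonal bipyramid (V=9, E=21, F=14) along a 3-gon: merge 3 vertices and 3 edges, delete both glued faces → V=23, E=58, F=37.
Check: V − E + F = 23 − 58 + 37 = 2.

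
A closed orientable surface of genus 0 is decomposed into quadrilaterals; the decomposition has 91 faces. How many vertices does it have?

χ = 2 − 2·0 = 2, and every face is a square so 4F = 2E.
E = 4·91/2 = 182. Then V = 2 + E − F = 2 + 182 − 91 = 93.

93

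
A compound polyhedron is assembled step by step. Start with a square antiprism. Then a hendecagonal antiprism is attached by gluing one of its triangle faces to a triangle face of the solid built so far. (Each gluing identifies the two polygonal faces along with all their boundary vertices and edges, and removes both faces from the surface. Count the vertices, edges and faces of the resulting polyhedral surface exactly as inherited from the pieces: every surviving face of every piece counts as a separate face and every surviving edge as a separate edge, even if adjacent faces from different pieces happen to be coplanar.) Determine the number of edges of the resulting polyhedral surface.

57

A square antiprism: V=8, E=16, F=10.
Attach a hendecagonal antiprism (V=22, E=44, F=24) along a 3-gon: merge 3 vertices and 3 edges, delete both glued faces → V=27, E=57, F=32.
Check: V − E + F = 27 − 57 + 32 = 2.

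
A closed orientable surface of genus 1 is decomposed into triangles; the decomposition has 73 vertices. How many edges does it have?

219

χ = 2 − 2·1 = 0, and every face is a triangle so 3F = 2E.
V − E + F = 0 with E = 3F/2 gives 73 − (3/2 − 1)·F = 0, so F = 146 and E = 219.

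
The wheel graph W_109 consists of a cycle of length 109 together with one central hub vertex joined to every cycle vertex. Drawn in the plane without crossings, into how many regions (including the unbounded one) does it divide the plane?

110

W_109 has V = 109 + 1 = 110 vertices and E = 2·109 = 218 edges.
By Euler's formula F = 2 − V + E = 2 − 110 + 218 = 110.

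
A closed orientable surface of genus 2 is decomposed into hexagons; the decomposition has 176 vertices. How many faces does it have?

89

χ = 2 − 2·2 = -2, and every face is a hexagon so 6F = 2E.
V − E + F = -2 with E = 6F/2 gives 176 − (6/2 − 1)·F = -2, so F = 89 and E = 267.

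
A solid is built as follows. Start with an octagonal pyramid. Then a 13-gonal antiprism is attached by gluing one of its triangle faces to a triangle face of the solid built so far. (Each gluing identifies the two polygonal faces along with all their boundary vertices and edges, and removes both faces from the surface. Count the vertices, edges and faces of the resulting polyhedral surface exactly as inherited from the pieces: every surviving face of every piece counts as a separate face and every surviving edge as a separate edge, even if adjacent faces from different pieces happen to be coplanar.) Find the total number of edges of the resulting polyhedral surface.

65

An octagonal pyramid: V=9, E=16, F=9.
Attach a 13-gonal antiprism (V=26, E=52, F=28) along a 3-gon: merge 3 vertices and 3 edges, delete both glued faces → V=32, E=65, F=35.
Check: V − E + F = 32 − 65 + 35 = 2.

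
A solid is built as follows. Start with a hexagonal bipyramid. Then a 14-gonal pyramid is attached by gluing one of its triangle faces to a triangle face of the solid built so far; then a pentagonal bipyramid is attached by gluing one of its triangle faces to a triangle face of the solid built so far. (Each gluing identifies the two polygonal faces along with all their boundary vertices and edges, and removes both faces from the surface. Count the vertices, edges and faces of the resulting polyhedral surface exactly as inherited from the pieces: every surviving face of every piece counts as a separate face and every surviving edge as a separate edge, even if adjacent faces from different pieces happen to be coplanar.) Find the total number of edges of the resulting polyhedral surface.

A hexagonal bipyramid: V=8, E=18, F=12.
Attach a 14-gonal pyramid (V=15, E=28, F=15) along a 3-gon: merge 3 vertices and 3 edges, delete both glued faces → V=20, E=43, F=25.
Attach a pentagonal bipyramid (V=7, E=15, F=10) along a 3-gon: merge 3 vertices and 3 edges, delete both glued faces → V=24, E=55, F=33.
Check: V − E + F = 24 − 55 + 33 = 2.

55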